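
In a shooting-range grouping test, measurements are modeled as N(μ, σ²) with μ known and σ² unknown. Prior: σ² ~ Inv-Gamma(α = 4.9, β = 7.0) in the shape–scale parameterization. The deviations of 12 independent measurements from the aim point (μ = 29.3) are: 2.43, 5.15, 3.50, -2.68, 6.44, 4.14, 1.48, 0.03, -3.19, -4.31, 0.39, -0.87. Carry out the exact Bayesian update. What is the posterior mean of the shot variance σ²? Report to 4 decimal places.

7.8952

With known mean μ and an Inverse-Gamma(α, β) prior on σ², the Normal likelihood is conjugate: posterior is Inv-Gamma(α + n/2, β + Σ(xᵢ−μ)²/2).
Σ(xᵢ−μ)² = (2.43)² + (5.15)² + (3.50)² + (-2.68)² + (6.44)² + (4.14)² + (1.48)² + (0.03)² + (-3.19)² + (-4.31)² + (0.39)² + (-0.87)² = 142.3255.
Posterior: Inv-Gamma(4.9 + 12/2, 7.0 + 142.3255/2) = Inv-Gamma(10.90, 78.16275).
E[σ²|data] = β/(α−1) = 78.16275/9.90 = 7.8952.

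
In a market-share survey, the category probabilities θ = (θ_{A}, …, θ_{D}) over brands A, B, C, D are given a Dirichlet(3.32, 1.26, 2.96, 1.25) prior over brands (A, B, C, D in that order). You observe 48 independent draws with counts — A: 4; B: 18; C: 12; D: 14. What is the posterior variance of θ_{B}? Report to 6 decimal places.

0.003878

The Dirichlet prior is conjugate to the Multinomial likelihood: each posterior αⱼ = prior αⱼ + observed count nⱼ.
Posterior concentration: (7.32, 19.26, 14.96, 15.25), total = 56.79.
Var[θ_j] = α_j(Σα−α_j)/((Σα)²(Σα+1)) = 19.26·37.53/(56.79²·57.79) = 0.003878.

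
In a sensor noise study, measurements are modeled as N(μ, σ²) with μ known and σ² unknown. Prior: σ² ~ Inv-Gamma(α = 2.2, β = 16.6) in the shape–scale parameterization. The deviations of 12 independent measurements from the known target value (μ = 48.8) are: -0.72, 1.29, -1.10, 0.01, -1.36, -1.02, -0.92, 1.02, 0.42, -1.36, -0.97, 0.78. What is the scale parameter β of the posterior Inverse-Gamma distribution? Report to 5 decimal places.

With known mean μ and an Inverse-Gamma(α, β) prior on σ², the Normal likelihood is conjugate: posterior is Inv-Gamma(α + n/2, β + Σ(xᵢ−μ)²/2).
Σ(xᵢ−μ)² = (-0.72)² + (1.29)² + (-1.10)² + (0.01)² + (-1.36)² + (-1.02)² + (-0.92)² + (1.02)² + (0.42)² + (-1.36)² + (-0.97)² + (0.78)² = 11.7447.
Posterior: Inv-Gamma(2.2 + 12/2, 16.6 + 11.7447/2) = Inv-Gamma(8.20, 22.47235).
Posterior β = 22.47235.

22.47235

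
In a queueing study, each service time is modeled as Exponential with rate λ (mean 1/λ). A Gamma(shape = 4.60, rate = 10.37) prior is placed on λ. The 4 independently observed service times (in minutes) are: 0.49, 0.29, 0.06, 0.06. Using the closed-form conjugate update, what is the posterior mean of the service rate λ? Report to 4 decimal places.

0.7631

With a Gamma(shape α, rate β) prior on the exponential rate λ, the posterior after n observations with total T = Σxᵢ is Gamma(α+n, β+T).
Sum of observations T = 0.90 minutes; n = 4.
Posterior: Gamma(4.60+4, 10.37+0.90) = Gamma(8.60, 11.27).
Posterior mean of λ = α/β = 8.60/11.27 = 0.7631.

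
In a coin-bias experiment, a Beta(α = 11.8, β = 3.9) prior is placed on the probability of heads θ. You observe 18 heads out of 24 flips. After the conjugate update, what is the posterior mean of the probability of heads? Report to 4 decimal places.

The Beta prior is conjugate to a Binomial/Bernoulli likelihood; the update adds successes to α and failures to β.
Posterior: Beta(α+k, β+n−k) = Beta(11.8+18, 3.9+6) = Beta(29.8, 9.9).
Posterior mean = α/(α+β) = 29.8/39.7 = 0.7506.

0.7506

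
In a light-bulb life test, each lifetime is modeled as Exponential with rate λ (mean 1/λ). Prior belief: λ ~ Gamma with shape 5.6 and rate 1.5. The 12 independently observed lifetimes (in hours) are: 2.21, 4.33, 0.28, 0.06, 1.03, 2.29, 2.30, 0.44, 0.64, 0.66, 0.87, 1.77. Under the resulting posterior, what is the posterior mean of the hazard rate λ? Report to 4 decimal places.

0.9576

With a Gamma(shape α, rate β) prior on the exponential rate λ, the posterior after n observations with total T = Σxᵢ is Gamma(α+n, β+T).
Sum of observations T = 16.88 hours; n = 12.
Posterior: Gamma(5.6+12, 1.5+16.88) = Gamma(17.6, 18.38).
Posterior mean of λ = α/β = 17.6/18.38 = 0.9576.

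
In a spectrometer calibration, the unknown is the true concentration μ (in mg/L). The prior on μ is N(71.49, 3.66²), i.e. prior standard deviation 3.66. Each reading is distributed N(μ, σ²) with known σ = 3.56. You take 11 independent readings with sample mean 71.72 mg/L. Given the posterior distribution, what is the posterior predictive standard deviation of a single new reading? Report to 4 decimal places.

3.7060

For Normal data with known variance σ², a Normal(μ₀, σ₀²) prior on μ is conjugate. Posterior precision = 1/σ₀² + n/σ²; posterior mean is the precision-weighted average of μ₀ and x̄.
σ₀² = 3.66² = 13.3956, σ² = 3.56² = 12.6736; σ² + n·σ₀² = 12.6736 + 11·13.3956 = 160.0252.
Posterior precision = 1/σ₀² + n/σ² = 1/13.3956 + 11/12.6736 = (σ² + n·σ₀²)/(σ₀²σ²) = 160.0252/(13.3956·12.6736); posterior variance σₙ² = σ₀²σ²/(σ² + n·σ₀²) = 13.3956·12.6736/160.0252 = 1.060898.
Predictive variance for one new observation = σₙ² + σ² = 13.3956·12.6736/160.0252 + 12.6736 = σ²·(σ₀² + 160.0252)/160.0252 = 12.6736·173.4208/160.0252 = 13.734498; SD = √(12.6736·173.4208/160.0252) = 3.7060.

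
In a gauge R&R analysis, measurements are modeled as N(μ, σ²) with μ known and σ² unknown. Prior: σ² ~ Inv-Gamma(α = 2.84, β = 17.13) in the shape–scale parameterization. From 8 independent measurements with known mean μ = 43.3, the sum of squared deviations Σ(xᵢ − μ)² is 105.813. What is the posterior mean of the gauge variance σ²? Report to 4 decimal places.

11.9926

With known mean μ and an Inverse-Gamma(α, β) prior on σ², the Normal likelihood is conjugate: posterior is Inv-Gamma(α + n/2, β + Σ(xᵢ−μ)²/2).
Posterior: Inv-Gamma(2.84 + 8/2, 17.13 + 105.813/2) = Inv-Gamma(6.84, 70.0365).
E[σ²|data] = β/(α−1) = 70.0365/5.84 = 11.9926.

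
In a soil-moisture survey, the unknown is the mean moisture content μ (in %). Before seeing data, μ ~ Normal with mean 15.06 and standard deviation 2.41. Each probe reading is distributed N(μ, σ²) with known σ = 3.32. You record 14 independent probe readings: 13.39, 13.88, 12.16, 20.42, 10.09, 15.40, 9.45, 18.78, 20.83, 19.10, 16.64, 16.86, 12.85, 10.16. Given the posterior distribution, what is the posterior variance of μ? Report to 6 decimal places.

0.693330

For Normal data with known variance σ², a Normal(μ₀, σ₀²) prior on μ is conjugate. Posterior precision = 1/σ₀² + n/σ²; posterior mean is the precision-weighted average of μ₀ and x̄.
σ₀² = 2.41² = 5.8081, σ² = 3.32² = 11.0224; σ² + n·σ₀² = 11.0224 + 14·5.8081 = 92.3358.
Posterior precision = 1/σ₀² + n/σ² = 1/5.8081 + 14/11.0224 = (σ² + n·σ₀²)/(σ₀²σ²) = 92.3358/(5.8081·11.0224); posterior variance σₙ² = σ₀²σ²/(σ² + n·σ₀²) = 5.8081·11.0224/92.3358 = 0.693330.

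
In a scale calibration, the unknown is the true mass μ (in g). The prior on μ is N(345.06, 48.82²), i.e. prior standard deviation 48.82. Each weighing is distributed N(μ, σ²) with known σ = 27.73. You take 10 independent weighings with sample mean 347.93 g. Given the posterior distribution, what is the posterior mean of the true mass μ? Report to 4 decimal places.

347.8403

For Normal data with known variance σ², a Normal(μ₀, σ₀²) prior on μ is conjugate. Posterior precision = 1/σ₀² + n/σ²; posterior mean is the precision-weighted average of μ₀ and x̄.
n·x̄ = 10·347.93 = 3479.3.
σ₀² = 48.82² = 2383.3924, σ² = 27.73² = 768.9529; σ² + n·σ₀² = 768.9529 + 10·2383.3924 = 24602.8769.
Posterior mean = (μ₀/σ₀² + n·x̄/σ²)/(1/σ₀² + n/σ²) = (σ²·μ₀ + σ₀²·n·x̄)/(σ² + n·σ₀²) = (768.9529·345.06 + 2383.3924·3479.3)/24602.8769 = 8557872.064994/24602.8769 = 347.8403.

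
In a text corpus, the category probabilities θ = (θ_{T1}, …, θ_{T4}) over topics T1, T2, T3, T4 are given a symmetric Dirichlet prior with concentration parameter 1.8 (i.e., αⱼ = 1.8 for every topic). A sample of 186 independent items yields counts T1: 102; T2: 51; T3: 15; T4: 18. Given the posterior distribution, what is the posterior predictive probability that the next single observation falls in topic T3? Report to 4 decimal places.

0.0870

The Dirichlet prior is conjugate to the Multinomial likelihood: each posterior αⱼ = prior αⱼ + observed count nⱼ.
Posterior concentration: (103.8, 52.8, 16.8, 19.8), total = 193.2.
P(next = T3 | data) = α_{T3}/Σα = 0.0870.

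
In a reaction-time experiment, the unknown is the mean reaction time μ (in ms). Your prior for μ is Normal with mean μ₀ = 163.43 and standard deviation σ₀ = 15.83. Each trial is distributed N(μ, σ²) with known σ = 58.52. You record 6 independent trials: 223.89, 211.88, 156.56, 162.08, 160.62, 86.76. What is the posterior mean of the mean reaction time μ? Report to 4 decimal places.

For Normal data with known variance σ², a Normal(μ₀, σ₀²) prior on μ is conjugate. Posterior precision = 1/σ₀² + n/σ²; posterior mean is the precision-weighted average of μ₀ and x̄.
Σxᵢ = 223.89 + 211.88 + 156.56 + 162.08 + 160.62 + 86.76 = 1001.79, so n·x̄ = 1001.79.
σ₀² = 15.83² = 250.5889, σ² = 58.52² = 3424.5904; σ² + n·σ₀² = 3424.5904 + 6·250.5889 = 4928.1238.
Posterior mean = (μ₀/σ₀² + n·x̄/σ²)/(1/σ₀² + n/σ²) = (σ²·μ₀ + σ₀²·n·x̄)/(σ² + n·σ₀²) = (3424.5904·163.43 + 250.5889·1001.79)/4928.1238 = 810718.263203/4928.1238 = 164.5085.

164.5085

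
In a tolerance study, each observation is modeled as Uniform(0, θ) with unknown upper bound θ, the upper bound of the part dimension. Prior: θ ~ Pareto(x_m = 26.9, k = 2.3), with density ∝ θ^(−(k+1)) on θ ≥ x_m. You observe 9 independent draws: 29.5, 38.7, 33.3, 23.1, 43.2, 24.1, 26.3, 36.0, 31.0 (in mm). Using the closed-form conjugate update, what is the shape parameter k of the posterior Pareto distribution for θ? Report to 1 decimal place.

11.3

A Pareto(scale x_m, shape k) prior on the upper bound θ of Uniform(0, θ) is conjugate: posterior is Pareto(max(x_m, max xᵢ), k + n).
Sample maximum = 43.2; prior scale x_m = 26.9 → posterior scale = max = 43.2.
Posterior shape = 2.3 + 9 = 11.3.
Posterior shape k = 11.3.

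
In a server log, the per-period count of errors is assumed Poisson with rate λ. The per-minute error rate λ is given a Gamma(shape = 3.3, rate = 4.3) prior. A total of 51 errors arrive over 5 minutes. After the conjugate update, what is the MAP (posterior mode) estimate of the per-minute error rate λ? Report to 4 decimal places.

With a Gamma(shape α, rate β) prior, the Poisson likelihood is conjugate: the posterior is Gamma(α + ΣXᵢ, β + n).
Posterior: Gamma(α+S, β+n) = Gamma(3.3+51, 4.3+5) = Gamma(54.3, 9.3).
Mode of Gamma(α,β) for α≥1 is (α−1)/β = 53.3/9.3 = 5.7312.

5.7312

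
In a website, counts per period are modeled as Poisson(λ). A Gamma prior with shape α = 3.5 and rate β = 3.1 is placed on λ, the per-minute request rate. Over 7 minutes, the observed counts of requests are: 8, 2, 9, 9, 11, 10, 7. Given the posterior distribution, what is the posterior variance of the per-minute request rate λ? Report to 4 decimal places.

0.5833

With a Gamma(shape α, rate β) prior, the Poisson likelihood is conjugate: the posterior is Gamma(α + ΣXᵢ, β + n).
Sum of counts S = 56 over n = 7 minutes.
Posterior: Gamma(α+S, β+n) = Gamma(3.5+56, 3.1+7) = Gamma(59.5, 10.1).
Var = α/β² = 59.5/10.1² = 0.5833.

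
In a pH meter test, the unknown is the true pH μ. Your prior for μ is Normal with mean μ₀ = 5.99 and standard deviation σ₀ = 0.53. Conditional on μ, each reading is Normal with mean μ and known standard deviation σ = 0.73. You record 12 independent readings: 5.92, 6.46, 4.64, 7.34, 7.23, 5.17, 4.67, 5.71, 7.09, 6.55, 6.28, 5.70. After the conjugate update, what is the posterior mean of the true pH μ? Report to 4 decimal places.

For Normal data with known variance σ², a Normal(μ₀, σ₀²) prior on μ is conjugate. Posterior precision = 1/σ₀² + n/σ²; posterior mean is the precision-weighted average of μ₀ and x̄.
Σxᵢ = 5.92 + 6.46 + 4.64 + 7.34 + 7.23 + 5.17 + 4.67 + 5.71 + 7.09 + 6.55 + 6.28 + 5.70 = 72.76, so n·x̄ = 72.76.
σ₀² = 0.53² = 0.2809, σ² = 0.73² = 0.5329; σ² + n·σ₀² = 0.5329 + 12·0.2809 = 3.9037.
Posterior mean = (μ₀/σ₀² + n·x̄/σ²)/(1/σ₀² + n/σ²) = (σ²·μ₀ + σ₀²·n·x̄)/(σ² + n·σ₀²) = (0.5329·5.99 + 0.2809·72.76)/3.9037 = 23.630355/3.9037 = 6.0533.

6.0533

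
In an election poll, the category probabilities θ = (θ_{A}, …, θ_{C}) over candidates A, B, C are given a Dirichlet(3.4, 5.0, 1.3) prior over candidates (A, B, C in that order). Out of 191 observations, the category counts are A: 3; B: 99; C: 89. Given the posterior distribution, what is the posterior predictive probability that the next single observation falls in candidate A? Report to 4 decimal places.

The Dirichlet prior is conjugate to the Multinomial likelihood: each posterior αⱼ = prior αⱼ + observed count nⱼ.
Posterior concentration: (6.4, 104.0, 90.3), total = 200.7.
P(next = A | data) = α_{A}/Σα = 0.0319.

0.0319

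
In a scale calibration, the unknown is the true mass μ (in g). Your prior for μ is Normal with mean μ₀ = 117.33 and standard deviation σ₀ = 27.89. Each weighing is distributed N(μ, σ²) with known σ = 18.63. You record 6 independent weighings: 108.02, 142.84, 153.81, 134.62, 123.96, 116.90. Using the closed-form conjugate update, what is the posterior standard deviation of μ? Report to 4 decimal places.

7.3377

For Normal data with known variance σ², a Normal(μ₀, σ₀²) prior on μ is conjugate. Posterior precision = 1/σ₀² + n/σ²; posterior mean is the precision-weighted average of μ₀ and x̄.
σ₀² = 27.89² = 777.8521, σ² = 18.63² = 347.0769; σ² + n·σ₀² = 347.0769 + 6·777.8521 = 5014.1895.
Posterior precision = 1/σ₀² + n/σ² = 1/777.8521 + 6/347.0769 = (σ² + n·σ₀²)/(σ₀²σ²) = 5014.1895/(777.8521·347.0769); posterior variance σₙ² = σ₀²σ²/(σ² + n·σ₀²) = 777.8521·347.0769/5014.1895 = 53.842101.
Posterior SD = √σₙ² = √(777.8521·347.0769/5014.1895) = 7.3377.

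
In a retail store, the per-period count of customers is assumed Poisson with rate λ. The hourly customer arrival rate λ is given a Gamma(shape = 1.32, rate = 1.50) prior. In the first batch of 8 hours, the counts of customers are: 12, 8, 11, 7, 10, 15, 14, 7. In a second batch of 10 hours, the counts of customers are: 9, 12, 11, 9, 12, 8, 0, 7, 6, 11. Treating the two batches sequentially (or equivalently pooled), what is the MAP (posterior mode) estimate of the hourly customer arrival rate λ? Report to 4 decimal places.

With a Gamma(shape α, rate β) prior, the Poisson likelihood is conjugate: the posterior is Gamma(α + ΣXᵢ, β + n).
Batch 1: sum of counts S = 84 over n = 8 hours.
After batch 1: Gamma(α+S, β+n) = Gamma(1.32+84, 1.50+8) = Gamma(85.32, 9.50).
Batch 2: sum of counts S = 85 over n = 10 hours.
After batch 2: Gamma(α+S, β+n) = Gamma(85.32+85, 9.50+10) = Gamma(170.32, 19.50).
Mode of Gamma(α,β) for α≥1 is (α−1)/β = 169.32/19.50 = 8.6831.

8.6831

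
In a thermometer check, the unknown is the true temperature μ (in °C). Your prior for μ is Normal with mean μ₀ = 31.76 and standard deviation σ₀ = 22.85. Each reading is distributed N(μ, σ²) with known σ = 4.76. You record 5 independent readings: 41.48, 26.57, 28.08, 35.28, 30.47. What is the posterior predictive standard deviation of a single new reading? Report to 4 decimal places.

For Normal data with known variance σ², a Normal(μ₀, σ₀²) prior on μ is conjugate. Posterior precision = 1/σ₀² + n/σ²; posterior mean is the precision-weighted average of μ₀ and x̄.
σ₀² = 22.85² = 522.1225, σ² = 4.76² = 22.6576; σ² + n·σ₀² = 22.6576 + 5·522.1225 = 2633.2701.
Posterior precision = 1/σ₀² + n/σ² = 1/522.1225 + 5/22.6576 = (σ² + n·σ₀²)/(σ₀²σ²) = 2633.2701/(522.1225·22.6576); posterior variance σₙ² = σ₀²σ²/(σ² + n·σ₀²) = 522.1225·22.6576/2633.2701 = 4.492529.
Predictive variance for one new observation = σₙ² + σ² = 522.1225·22.6576/2633.2701 + 22.6576 = σ²·(σ₀² + 2633.2701)/2633.2701 = 22.6576·3155.3926/2633.2701 = 27.150129; SD = √(22.6576·3155.3926/2633.2701) = 5.2106.

5.2106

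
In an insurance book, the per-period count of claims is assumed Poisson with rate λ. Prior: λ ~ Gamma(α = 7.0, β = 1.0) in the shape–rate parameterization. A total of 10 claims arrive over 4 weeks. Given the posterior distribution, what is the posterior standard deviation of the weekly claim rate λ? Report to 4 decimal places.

0.8246

With a Gamma(shape α, rate β) prior, the Poisson likelihood is conjugate: the posterior is Gamma(α + ΣXᵢ, β + n).
Posterior: Gamma(α+S, β+n) = Gamma(7.0+10, 1.0+4) = Gamma(17.0, 5.0).
SD = √α/β = √17.0/5.0 = 0.8246.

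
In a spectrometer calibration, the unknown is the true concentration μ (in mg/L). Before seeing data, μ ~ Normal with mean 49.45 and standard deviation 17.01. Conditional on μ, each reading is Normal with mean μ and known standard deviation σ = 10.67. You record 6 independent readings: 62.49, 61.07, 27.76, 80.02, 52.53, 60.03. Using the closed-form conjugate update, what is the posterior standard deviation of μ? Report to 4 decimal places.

For Normal data with known variance σ², a Normal(μ₀, σ₀²) prior on μ is conjugate. Posterior precision = 1/σ₀² + n/σ²; posterior mean is the precision-weighted average of μ₀ and x̄.
σ₀² = 17.01² = 289.3401, σ² = 10.67² = 113.8489; σ² + n·σ₀² = 113.8489 + 6·289.3401 = 1849.8895.
Posterior precision = 1/σ₀² + n/σ² = 1/289.3401 + 6/113.8489 = (σ² + n·σ₀²)/(σ₀²σ²) = 1849.8895/(289.3401·113.8489); posterior variance σₙ² = σ₀²σ²/(σ² + n·σ₀²) = 289.3401·113.8489/1849.8895 = 17.807038.
Posterior SD = √σₙ² = √(289.3401·113.8489/1849.8895) = 4.2198.

4.2198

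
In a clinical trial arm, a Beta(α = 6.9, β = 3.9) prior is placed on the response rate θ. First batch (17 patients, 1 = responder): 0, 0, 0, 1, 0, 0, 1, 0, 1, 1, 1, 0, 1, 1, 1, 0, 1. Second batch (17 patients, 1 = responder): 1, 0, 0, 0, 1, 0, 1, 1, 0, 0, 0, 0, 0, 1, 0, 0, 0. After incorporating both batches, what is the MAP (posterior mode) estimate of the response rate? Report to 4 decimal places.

The Beta prior is conjugate to a Binomial/Bernoulli likelihood; the update adds successes to α and failures to β.
After batch 1: Beta(6.9+9, 3.9+8) = Beta(15.9, 11.9).
After batch 2: Beta(15.9+5, 11.9+12) = Beta(20.9, 23.9).
Mode of Beta(a,b) for a,b>1 is (a−1)/(a+b−2) = 19.9/42.8 = 0.4650.

0.4650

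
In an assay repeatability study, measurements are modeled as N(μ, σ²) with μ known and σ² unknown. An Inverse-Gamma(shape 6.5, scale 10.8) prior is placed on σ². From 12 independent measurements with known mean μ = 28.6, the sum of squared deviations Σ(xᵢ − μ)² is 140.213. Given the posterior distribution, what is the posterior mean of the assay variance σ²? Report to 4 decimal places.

7.0353

With known mean μ and an Inverse-Gamma(α, β) prior on σ², the Normal likelihood is conjugate: posterior is Inv-Gamma(α + n/2, β + Σ(xᵢ−μ)²/2).
Posterior: Inv-Gamma(6.5 + 12/2, 10.8 + 140.213/2) = Inv-Gamma(12.50, 80.9065).
E[σ²|data] = β/(α−1) = 80.9065/11.50 = 7.0353.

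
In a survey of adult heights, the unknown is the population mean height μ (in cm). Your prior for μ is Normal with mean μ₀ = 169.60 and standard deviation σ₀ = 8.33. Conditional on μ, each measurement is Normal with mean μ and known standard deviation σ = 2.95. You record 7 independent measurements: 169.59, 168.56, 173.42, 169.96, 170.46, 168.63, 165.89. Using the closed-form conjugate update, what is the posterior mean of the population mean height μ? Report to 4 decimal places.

169.5032

For Normal data with known variance σ², a Normal(μ₀, σ₀²) prior on μ is conjugate. Posterior precision = 1/σ₀² + n/σ²; posterior mean is the precision-weighted average of μ₀ and x̄.
Σxᵢ = 169.59 + 168.56 + 173.42 + 169.96 + 170.46 + 168.63 + 165.89 = 1186.51, so n·x̄ = 1186.51.
σ₀² = 8.33² = 69.3889, σ² = 2.95² = 8.7025; σ² + n·σ₀² = 8.7025 + 7·69.3889 = 494.4248.
Posterior mean = (μ₀/σ₀² + n·x̄/σ²)/(1/σ₀² + n/σ²) = (σ²·μ₀ + σ₀²·n·x̄)/(σ² + n·σ₀²) = (8.7025·169.60 + 69.3889·1186.51)/494.4248 = 83806.567739/494.4248 = 169.5032.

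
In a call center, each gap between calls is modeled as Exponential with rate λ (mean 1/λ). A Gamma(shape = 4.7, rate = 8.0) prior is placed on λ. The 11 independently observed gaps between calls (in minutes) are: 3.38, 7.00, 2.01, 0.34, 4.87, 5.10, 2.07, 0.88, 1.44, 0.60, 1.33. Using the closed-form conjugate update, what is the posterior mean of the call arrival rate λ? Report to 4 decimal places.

With a Gamma(shape α, rate β) prior on the exponential rate λ, the posterior after n observations with total T = Σxᵢ is Gamma(α+n, β+T).
Sum of observations T = 29.02 minutes; n = 11.
Posterior: Gamma(4.7+11, 8.0+29.02) = Gamma(15.7, 37.02).
Posterior mean of λ = α/β = 15.7/37.02 = 0.4241.

0.4241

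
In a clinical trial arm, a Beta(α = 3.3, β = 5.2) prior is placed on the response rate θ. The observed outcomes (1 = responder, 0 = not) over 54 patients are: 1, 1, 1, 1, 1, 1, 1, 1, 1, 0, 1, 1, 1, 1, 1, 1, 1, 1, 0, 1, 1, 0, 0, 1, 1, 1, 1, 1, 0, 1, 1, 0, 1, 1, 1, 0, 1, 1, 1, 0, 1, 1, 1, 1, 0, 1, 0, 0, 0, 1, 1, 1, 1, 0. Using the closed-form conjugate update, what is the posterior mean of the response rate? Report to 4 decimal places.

0.7088

The Beta prior is conjugate to a Binomial/Bernoulli likelihood; the update adds successes to α and failures to β.
Posterior: Beta(α+k, β+n−k) = Beta(3.3+41, 5.2+13) = Beta(44.3, 18.2).
Posterior mean = α/(α+β) = 44.3/62.5 = 0.7088.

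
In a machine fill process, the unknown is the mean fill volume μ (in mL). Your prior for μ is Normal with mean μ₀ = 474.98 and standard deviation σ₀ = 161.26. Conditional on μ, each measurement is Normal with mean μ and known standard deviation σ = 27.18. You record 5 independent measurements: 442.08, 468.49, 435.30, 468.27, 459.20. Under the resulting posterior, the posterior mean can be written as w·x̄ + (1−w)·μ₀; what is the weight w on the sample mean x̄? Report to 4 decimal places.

For Normal data with known variance σ², a Normal(μ₀, σ₀²) prior on μ is conjugate. Posterior precision = 1/σ₀² + n/σ²; posterior mean is the precision-weighted average of μ₀ and x̄.
σ₀² = 161.26² = 26004.7876, σ² = 27.18² = 738.7524. Prior precision 1/σ₀² = 1/26004.7876; data precision n/σ² = 5/738.7524.
w = (n/σ²)/(1/σ₀² + n/σ²) = n·σ₀²/(σ² + n·σ₀²) = 5·26004.7876/(738.7524 + 5·26004.7876) = 130023.938/130762.6904 = 0.9944.

0.9944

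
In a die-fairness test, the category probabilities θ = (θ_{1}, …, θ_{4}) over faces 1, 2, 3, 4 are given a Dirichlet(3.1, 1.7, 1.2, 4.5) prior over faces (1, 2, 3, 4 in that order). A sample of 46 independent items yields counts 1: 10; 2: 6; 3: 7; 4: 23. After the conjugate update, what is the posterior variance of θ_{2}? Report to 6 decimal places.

The Dirichlet prior is conjugate to the Multinomial likelihood: each posterior αⱼ = prior αⱼ + observed count nⱼ.
Posterior concentration: (13.1, 7.7, 8.2, 27.5), total = 56.5.
Var[θ_j] = α_j(Σα−α_j)/((Σα)²(Σα+1)) = 7.7·48.8/(56.5²·57.5) = 0.002047.

0.002047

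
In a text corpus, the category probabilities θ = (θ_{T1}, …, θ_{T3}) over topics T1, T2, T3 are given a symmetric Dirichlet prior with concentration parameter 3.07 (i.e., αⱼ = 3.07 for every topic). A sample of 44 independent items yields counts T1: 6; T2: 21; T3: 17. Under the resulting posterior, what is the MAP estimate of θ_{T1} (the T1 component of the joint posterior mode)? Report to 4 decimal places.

0.1607

The Dirichlet prior is conjugate to the Multinomial likelihood: each posterior αⱼ = prior αⱼ + observed count nⱼ.
Posterior concentration: (9.07, 24.07, 20.07), total = 53.21.
Joint mode component: (α_{T1}−1)/(Σα−K) = 8.07/50.21 = 0.1607.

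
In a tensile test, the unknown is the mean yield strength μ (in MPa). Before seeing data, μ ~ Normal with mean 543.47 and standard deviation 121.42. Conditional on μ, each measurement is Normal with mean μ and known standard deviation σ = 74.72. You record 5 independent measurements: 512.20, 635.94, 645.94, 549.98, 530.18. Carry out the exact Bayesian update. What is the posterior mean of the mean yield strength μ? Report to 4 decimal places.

572.6388

For Normal data with known variance σ², a Normal(μ₀, σ₀²) prior on μ is conjugate. Posterior precision = 1/σ₀² + n/σ²; posterior mean is the precision-weighted average of μ₀ and x̄.
Σxᵢ = 512.20 + 635.94 + 645.94 + 549.98 + 530.18 = 2874.24, so n·x̄ = 2874.24.
σ₀² = 121.42² = 14742.8164, σ² = 74.72² = 5583.0784; σ² + n·σ₀² = 5583.0784 + 5·14742.8164 = 79297.1604.
Posterior mean = (μ₀/σ₀² + n·x̄/σ²)/(1/σ₀² + n/σ²) = (σ²·μ₀ + σ₀²·n·x̄)/(σ² + n·σ₀²) = (5583.0784·543.47 + 14742.8164·2874.24)/79297.1604 = 45408628.227584/79297.1604 = 572.6388.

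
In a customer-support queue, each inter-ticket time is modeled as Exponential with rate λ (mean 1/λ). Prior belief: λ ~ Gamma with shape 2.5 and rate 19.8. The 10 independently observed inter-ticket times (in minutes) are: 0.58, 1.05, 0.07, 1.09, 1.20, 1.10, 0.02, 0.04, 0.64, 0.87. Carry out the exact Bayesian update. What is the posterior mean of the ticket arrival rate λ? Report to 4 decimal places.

With a Gamma(shape α, rate β) prior on the exponential rate λ, the posterior after n observations with total T = Σxᵢ is Gamma(α+n, β+T).
Sum of observations T = 6.66 minutes; n = 10.
Posterior: Gamma(2.5+10, 19.8+6.66) = Gamma(12.5, 26.46).
Posterior mean of λ = α/β = 12.5/26.46 = 0.4724.

0.4724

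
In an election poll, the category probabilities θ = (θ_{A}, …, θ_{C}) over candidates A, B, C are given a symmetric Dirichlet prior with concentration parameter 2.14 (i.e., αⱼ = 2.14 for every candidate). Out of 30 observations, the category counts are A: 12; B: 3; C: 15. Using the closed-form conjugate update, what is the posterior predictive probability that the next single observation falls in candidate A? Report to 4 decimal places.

0.3882

The Dirichlet prior is conjugate to the Multinomial likelihood: each posterior αⱼ = prior αⱼ + observed count nⱼ.
Posterior concentration: (14.14, 5.14, 17.14), total = 36.42.
P(next = A | data) = α_{A}/Σα = 0.3882.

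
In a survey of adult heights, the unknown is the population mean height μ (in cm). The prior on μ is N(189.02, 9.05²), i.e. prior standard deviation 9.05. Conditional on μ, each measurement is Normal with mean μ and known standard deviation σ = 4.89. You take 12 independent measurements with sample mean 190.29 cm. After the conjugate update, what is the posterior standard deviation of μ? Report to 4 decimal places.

1.3948

For Normal data with known variance σ², a Normal(μ₀, σ₀²) prior on μ is conjugate. Posterior precision = 1/σ₀² + n/σ²; posterior mean is the precision-weighted average of μ₀ and x̄.
σ₀² = 9.05² = 81.9025, σ² = 4.89² = 23.9121; σ² + n·σ₀² = 23.9121 + 12·81.9025 = 1006.7421.
Posterior precision = 1/σ₀² + n/σ² = 1/81.9025 + 12/23.9121 = (σ² + n·σ₀²)/(σ₀²σ²) = 1006.7421/(81.9025·23.9121); posterior variance σₙ² = σ₀²σ²/(σ² + n·σ₀²) = 81.9025·23.9121/1006.7421 = 1.945345.
Posterior SD = √σₙ² = √(81.9025·23.9121/1006.7421) = 1.3948.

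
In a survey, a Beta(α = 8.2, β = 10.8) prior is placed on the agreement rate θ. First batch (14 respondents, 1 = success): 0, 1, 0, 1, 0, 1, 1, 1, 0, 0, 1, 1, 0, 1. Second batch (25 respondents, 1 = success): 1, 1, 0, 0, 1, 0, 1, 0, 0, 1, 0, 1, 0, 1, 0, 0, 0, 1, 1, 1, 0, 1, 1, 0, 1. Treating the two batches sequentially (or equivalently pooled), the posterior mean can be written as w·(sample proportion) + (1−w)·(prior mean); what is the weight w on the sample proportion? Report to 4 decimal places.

The Beta prior is conjugate to a Binomial/Bernoulli likelihood; the update adds successes to α and failures to β.
Total number of respondents: n = 14 + 25 = 39.
Posterior mean = (α₀+k)/(α₀+β₀+n) = [n/(α₀+β₀+n)]·(k/n) + [(α₀+β₀)/(α₀+β₀+n)]·α₀/(α₀+β₀), so only n and the prior enter the weight.
The weight on the data is w = n/(α₀+β₀+n) = 39/(8.2+10.8+39) = 39/58.0 = 0.6724.

0.6724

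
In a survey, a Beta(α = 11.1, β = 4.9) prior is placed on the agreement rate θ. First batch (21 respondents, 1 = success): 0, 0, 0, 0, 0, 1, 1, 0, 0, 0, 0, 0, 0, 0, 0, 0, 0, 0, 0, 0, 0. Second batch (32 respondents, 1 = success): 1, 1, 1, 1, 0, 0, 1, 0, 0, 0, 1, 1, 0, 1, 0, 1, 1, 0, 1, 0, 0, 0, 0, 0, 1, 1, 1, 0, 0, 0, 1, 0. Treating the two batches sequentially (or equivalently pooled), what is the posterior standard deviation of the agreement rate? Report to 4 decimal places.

0.0587

The Beta prior is conjugate to a Binomial/Bernoulli likelihood; the update adds successes to α and failures to β.
After batch 1: Beta(11.1+2, 4.9+19) = Beta(13.1, 23.9).
After batch 2: Beta(13.1+15, 23.9+17) = Beta(28.1, 40.9).
Var = αβ/((α+β)²(α+β+1)) = 28.1·40.9/(69.0²·70.0) = 0.00344853; SD = √0.00344853 = 0.0587.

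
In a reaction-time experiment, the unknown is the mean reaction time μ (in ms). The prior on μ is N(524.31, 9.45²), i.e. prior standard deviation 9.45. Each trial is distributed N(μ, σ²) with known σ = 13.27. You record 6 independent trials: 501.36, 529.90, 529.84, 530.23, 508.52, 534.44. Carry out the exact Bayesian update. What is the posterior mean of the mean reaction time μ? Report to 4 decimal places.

522.8586

For Normal data with known variance σ², a Normal(μ₀, σ₀²) prior on μ is conjugate. Posterior precision = 1/σ₀² + n/σ²; posterior mean is the precision-weighted average of μ₀ and x̄.
Σxᵢ = 501.36 + 529.90 + 529.84 + 530.23 + 508.52 + 534.44 = 3134.29, so n·x̄ = 3134.29.
σ₀² = 9.45² = 89.3025, σ² = 13.27² = 176.0929; σ² + n·σ₀² = 176.0929 + 6·89.3025 = 711.9079.
Posterior mean = (μ₀/σ₀² + n·x̄/σ²)/(1/σ₀² + n/σ²) = (σ²·μ₀ + σ₀²·n·x̄)/(σ² + n·σ₀²) = (176.0929·524.31 + 89.3025·3134.29)/711.9079 = 372227.201124/711.9079 = 522.8586.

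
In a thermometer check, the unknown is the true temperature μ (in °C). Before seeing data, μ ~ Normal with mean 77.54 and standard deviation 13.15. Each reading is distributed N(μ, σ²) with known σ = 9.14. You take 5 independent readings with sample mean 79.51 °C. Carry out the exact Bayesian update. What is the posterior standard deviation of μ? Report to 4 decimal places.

3.9033

For Normal data with known variance σ², a Normal(μ₀, σ₀²) prior on μ is conjugate. Posterior precision = 1/σ₀² + n/σ²; posterior mean is the precision-weighted average of μ₀ and x̄.
σ₀² = 13.15² = 172.9225, σ² = 9.14² = 83.5396; σ² + n·σ₀² = 83.5396 + 5·172.9225 = 948.1521.
Posterior precision = 1/σ₀² + n/σ² = 1/172.9225 + 5/83.5396 = (σ² + n·σ₀²)/(σ₀²σ²) = 948.1521/(172.9225·83.5396); posterior variance σₙ² = σ₀²σ²/(σ² + n·σ₀²) = 172.9225·83.5396/948.1521 = 15.235822.
Posterior SD = √σₙ² = √(172.9225·83.5396/948.1521) = 3.9033.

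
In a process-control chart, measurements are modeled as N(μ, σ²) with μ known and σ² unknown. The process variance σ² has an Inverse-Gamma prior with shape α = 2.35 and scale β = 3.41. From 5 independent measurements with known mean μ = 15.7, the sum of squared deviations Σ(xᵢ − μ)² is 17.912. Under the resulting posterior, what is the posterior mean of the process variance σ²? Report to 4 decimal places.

3.2119

With known mean μ and an Inverse-Gamma(α, β) prior on σ², the Normal likelihood is conjugate: posterior is Inv-Gamma(α + n/2, β + Σ(xᵢ−μ)²/2).
Posterior: Inv-Gamma(2.35 + 5/2, 3.41 + 17.912/2) = Inv-Gamma(4.85, 12.3660).
E[σ²|data] = β/(α−1) = 12.3660/3.85 = 3.2119.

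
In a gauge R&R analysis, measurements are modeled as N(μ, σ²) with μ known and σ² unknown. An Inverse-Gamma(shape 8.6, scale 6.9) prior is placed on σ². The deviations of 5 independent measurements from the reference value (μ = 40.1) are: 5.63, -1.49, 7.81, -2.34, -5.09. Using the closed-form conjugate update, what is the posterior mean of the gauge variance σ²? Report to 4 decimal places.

6.9355

With known mean μ and an Inverse-Gamma(α, β) prior on σ², the Normal likelihood is conjugate: posterior is Inv-Gamma(α + n/2, β + Σ(xᵢ−μ)²/2).
Σ(xᵢ−μ)² = (5.63)² + (-1.49)² + (7.81)² + (-2.34)² + (-5.09)² = 126.2968.
Posterior: Inv-Gamma(8.6 + 5/2, 6.9 + 126.2968/2) = Inv-Gamma(11.10, 70.04840).
E[σ²|data] = β/(α−1) = 70.04840/10.10 = 6.9355.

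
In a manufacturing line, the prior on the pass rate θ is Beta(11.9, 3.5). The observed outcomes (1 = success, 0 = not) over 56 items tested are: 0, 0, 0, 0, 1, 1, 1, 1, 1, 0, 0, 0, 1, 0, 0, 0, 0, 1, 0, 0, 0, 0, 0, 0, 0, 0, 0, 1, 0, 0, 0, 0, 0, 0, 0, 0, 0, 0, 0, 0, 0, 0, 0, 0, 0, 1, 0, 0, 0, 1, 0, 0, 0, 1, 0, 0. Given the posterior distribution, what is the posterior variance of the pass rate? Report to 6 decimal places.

The Beta prior is conjugate to a Binomial/Bernoulli likelihood; the update adds successes to α and failures to β.
Posterior: Beta(α+k, β+n−k) = Beta(11.9+11, 3.5+45) = Beta(22.9, 48.5).
Var = αβ/((α+β)²(α+β+1)) = 22.9·48.5/(71.4²·72.4) = 0.003009.

0.003009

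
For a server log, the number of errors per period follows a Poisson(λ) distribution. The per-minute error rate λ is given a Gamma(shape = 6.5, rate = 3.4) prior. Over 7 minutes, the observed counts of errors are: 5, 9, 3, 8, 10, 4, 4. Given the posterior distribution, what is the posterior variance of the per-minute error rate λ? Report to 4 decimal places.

With a Gamma(shape α, rate β) prior, the Poisson likelihood is conjugate: the posterior is Gamma(α + ΣXᵢ, β + n).
Sum of counts S = 43 over n = 7 minutes.
Posterior: Gamma(α+S, β+n) = Gamma(6.5+43, 3.4+7) = Gamma(49.5, 10.4).
Var = α/β² = 49.5/10.4² = 0.4577.

0.4577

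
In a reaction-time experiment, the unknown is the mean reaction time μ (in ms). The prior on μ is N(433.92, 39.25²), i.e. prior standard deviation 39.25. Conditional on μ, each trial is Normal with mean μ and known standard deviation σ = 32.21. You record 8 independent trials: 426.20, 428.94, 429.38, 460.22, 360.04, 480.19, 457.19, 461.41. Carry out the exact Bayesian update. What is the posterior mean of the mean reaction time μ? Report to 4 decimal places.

For Normal data with known variance σ², a Normal(μ₀, σ₀²) prior on μ is conjugate. Posterior precision = 1/σ₀² + n/σ²; posterior mean is the precision-weighted average of μ₀ and x̄.
Σxᵢ = 426.20 + 428.94 + 429.38 + 460.22 + 360.04 + 480.19 + 457.19 + 461.41 = 3503.57, so n·x̄ = 3503.57.
σ₀² = 39.25² = 1540.5625, σ² = 32.21² = 1037.4841; σ² + n·σ₀² = 1037.4841 + 8·1540.5625 = 13361.9841.
Posterior mean = (μ₀/σ₀² + n·x̄/σ²)/(1/σ₀² + n/σ²) = (σ²·μ₀ + σ₀²·n·x̄)/(σ² + n·σ₀²) = (1037.4841·433.92 + 1540.5625·3503.57)/13361.9841 = 5847653.658797/13361.9841 = 437.6336.

437.6336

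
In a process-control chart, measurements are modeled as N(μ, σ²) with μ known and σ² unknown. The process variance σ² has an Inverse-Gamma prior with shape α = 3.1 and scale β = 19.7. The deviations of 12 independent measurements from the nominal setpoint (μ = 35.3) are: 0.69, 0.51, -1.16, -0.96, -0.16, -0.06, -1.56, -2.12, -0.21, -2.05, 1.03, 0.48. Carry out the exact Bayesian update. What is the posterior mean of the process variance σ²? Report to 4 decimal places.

3.3888

With known mean μ and an Inverse-Gamma(α, β) prior on σ², the Normal likelihood is conjugate: posterior is Inv-Gamma(α + n/2, β + Σ(xᵢ−μ)²/2).
Σ(xᵢ−μ)² = (0.69)² + (0.51)² + (-1.16)² + (-0.96)² + (-0.16)² + (-0.06)² + (-1.56)² + (-2.12)² + (-0.21)² + (-2.05)² + (1.03)² + (0.48)² = 15.4985.
Posterior: Inv-Gamma(3.1 + 12/2, 19.7 + 15.4985/2) = Inv-Gamma(9.10, 27.44925).
E[σ²|data] = β/(α−1) = 27.44925/8.10 = 3.3888.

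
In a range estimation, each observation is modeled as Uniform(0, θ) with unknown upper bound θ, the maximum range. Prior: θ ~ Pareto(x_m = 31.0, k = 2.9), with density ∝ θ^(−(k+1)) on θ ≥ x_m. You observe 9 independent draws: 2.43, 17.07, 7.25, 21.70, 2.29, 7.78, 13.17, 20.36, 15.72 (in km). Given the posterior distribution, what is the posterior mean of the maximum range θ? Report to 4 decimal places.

A Pareto(scale x_m, shape k) prior on the upper bound θ of Uniform(0, θ) is conjugate: posterior is Pareto(max(x_m, max xᵢ), k + n).
Sample maximum = 21.70; prior scale x_m = 31.0 → posterior scale = max = 31.00.
Posterior shape = 2.9 + 9 = 11.9.
E[θ|data] = k·x_m/(k−1) = 11.9·31.00/10.9 = 33.8440.

33.8440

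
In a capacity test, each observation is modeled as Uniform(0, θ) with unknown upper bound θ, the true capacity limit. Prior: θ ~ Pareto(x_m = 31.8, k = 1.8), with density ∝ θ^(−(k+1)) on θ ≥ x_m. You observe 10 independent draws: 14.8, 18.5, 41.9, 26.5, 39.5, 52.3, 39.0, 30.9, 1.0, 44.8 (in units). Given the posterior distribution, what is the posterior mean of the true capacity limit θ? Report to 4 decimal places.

A Pareto(scale x_m, shape k) prior on the upper bound θ of Uniform(0, θ) is conjugate: posterior is Pareto(max(x_m, max xᵢ), k + n).
Sample maximum = 52.3; prior scale x_m = 31.8 → posterior scale = max = 52.3.
Posterior shape = 1.8 + 10 = 11.8.
E[θ|data] = k·x_m/(k−1) = 11.8·52.3/10.8 = 57.1426.

57.1426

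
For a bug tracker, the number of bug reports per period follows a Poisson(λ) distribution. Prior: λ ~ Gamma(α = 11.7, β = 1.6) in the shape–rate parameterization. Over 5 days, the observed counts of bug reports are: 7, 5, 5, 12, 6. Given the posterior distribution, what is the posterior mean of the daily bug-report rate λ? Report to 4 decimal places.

7.0758

With a Gamma(shape α, rate β) prior, the Poisson likelihood is conjugate: the posterior is Gamma(α + ΣXᵢ, β + n).
Sum of counts S = 35 over n = 5 days.
Posterior: Gamma(α+S, β+n) = Gamma(11.7+35, 1.6+5) = Gamma(46.7, 6.6).
Posterior mean = α/β = 46.7/6.6 = 7.0758.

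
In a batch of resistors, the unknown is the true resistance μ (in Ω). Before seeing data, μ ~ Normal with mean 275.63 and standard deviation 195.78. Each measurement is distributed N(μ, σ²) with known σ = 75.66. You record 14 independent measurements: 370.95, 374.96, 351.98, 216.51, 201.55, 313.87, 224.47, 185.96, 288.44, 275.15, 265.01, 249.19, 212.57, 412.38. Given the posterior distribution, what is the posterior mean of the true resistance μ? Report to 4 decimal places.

281.5787

For Normal data with known variance σ², a Normal(μ₀, σ₀²) prior on μ is conjugate. Posterior precision = 1/σ₀² + n/σ²; posterior mean is the precision-weighted average of μ₀ and x̄.
Σxᵢ = 370.95 + 374.96 + 351.98 + 216.51 + 201.55 + 313.87 + 224.47 + 185.96 + 288.44 + 275.15 + 265.01 + 249.19 + 212.57 + 412.38 = 3942.99, so n·x̄ = 3942.99.
σ₀² = 195.78² = 38329.8084, σ² = 75.66² = 5724.4356; σ² + n·σ₀² = 5724.4356 + 14·38329.8084 = 542341.7532.
Posterior mean = (μ₀/σ₀² + n·x̄/σ²)/(1/σ₀² + n/σ²) = (σ²·μ₀ + σ₀²·n·x̄)/(σ² + n·σ₀²) = (5724.4356·275.63 + 38329.8084·3942.99)/542341.7532 = 152711877.407544/542341.7532 = 281.5787.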